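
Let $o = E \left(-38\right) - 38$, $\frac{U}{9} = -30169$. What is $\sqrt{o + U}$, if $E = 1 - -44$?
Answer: $i \sqrt{273269} \approx 522.75 i$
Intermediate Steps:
$U = -271521$ ($U = 9 \left(-30169\right) = -271521$)
$E = 45$ ($E = 1 + 44 = 45$)
$o = -1748$ ($o = 45 \left(-38\right) - 38 = -1710 - 38 = -1748$)
$\sqrt{o + U} = \sqrt{-1748 - 271521} = \sqrt{-273269} = i \sqrt{273269}$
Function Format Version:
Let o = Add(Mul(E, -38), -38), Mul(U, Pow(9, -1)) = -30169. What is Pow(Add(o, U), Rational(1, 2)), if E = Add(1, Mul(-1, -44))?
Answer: Mul(I, Pow(273269, Rational(1, 2))) ≈ Mul(522.75, I)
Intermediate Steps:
U = -271521 (U = Mul(9, -30169) = -271521)
E = 45 (E = Add(1, 44) = 45)
o = -1748 (o = Add(Mul(45, -38), -38) = Add(-1710, -38) = -1748)
Pow(Add(o, U), Rational(1, 2)) = Pow(Add(-1748, -271521), Rational(1, 2)) = Pow(-273269, Rational(1, 2)) = Mul(I, Pow(273269, Rational(1, 2)))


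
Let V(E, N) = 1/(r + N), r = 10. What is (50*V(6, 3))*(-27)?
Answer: -1350/13 ≈ -103.85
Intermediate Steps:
V(E, N) = 1/(10 + N)
(50*V(6, 3))*(-27) = (50/(10 + 3))*(-27) = (50/13)*(-27) = -1350/13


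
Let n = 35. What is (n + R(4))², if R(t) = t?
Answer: 1521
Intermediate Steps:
(n + R(4))² = (35 + 4)² = 39² = 1521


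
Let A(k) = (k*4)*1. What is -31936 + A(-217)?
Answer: -32804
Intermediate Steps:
A(k) = 4*k (A(k) = (4*k)*1 = 4*k)
-31936 + A(-217) = -31936 + 4*(-217) = -31936 - 868 = -32804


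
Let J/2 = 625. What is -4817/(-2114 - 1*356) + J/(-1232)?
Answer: 711761/760760 ≈ 0.93559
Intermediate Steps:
J = 1250 (J = 2*625 = 1250)
-4817/(-2114 - 1*356) + J/(-1232) = -4817/(-2114 - 1*356) + 1250/(-1232) = -4817/(-2114 - 356) + 1250*(-1/1232) = -4817/(-2470) - 625/616 = -4817*(-1/2470) - 625/616 = 4817/2470 - 625/616 = 711761/760760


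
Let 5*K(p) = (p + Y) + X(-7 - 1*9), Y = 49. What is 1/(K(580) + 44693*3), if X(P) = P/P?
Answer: 1/134205 ≈ 7.4513e-6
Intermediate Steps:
X(P) = 1
K(p) = 10 + p/5 (K(p) = ((p + 49) + 1)/5 = ((49 + p) + 1)/5 = (50 + p)/5 = 10 + p/5)
1/(K(580) + 44693*3) = 1/((10 + (1/5)*580) + 44693*3) = 1/((10 + 116) + 134079) = 1/(126 + 134079) = 1/134205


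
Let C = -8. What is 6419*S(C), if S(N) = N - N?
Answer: 0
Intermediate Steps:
S(N) = 0
6419*S(C) = 6419*0 = 0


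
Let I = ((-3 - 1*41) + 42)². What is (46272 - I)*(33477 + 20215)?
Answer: 2484221456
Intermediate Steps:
I = 4 (I = ((-3 - 41) + 42)² = (-44 + 42)² = (-2)² = 4)
(46272 - I)*(33477 + 20215) = (46272 - 1*4)*(33477 + 20215) = (46272 - 4)*53692 = 46268*53692 = 2484221456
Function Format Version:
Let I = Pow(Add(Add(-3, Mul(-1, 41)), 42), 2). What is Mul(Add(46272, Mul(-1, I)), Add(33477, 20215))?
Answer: 2484221456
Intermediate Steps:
I = 4 (I = Pow(Add(Add(-3, -41), 42), 2) = Pow(Add(-44, 42), 2) = Pow(-2, 2) = 4)
Mul(Add(46272, Mul(-1, I)), Add(33477, 20215)) = Mul(Add(46272, Mul(-1, 4)), Add(33477, 20215)) = Mul(Add(46272, -4), 53692) = Mul(46268, 53692) = 2484221456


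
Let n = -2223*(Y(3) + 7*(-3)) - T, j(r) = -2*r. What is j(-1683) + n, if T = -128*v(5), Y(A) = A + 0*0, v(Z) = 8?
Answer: 44404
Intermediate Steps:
Y(A) = A (Y(A) = A + 0 = A)
T = -1024 (T = -128*8 = -1024)
n = 41038 (n = -2223*(3 + 7*(-3)) - 1*(-1024) = -2223*(3 - 21) + 1024 = -2223*(-18) + 1024 = 40014 + 1024 = 41038)
j(-1683) + n = -2*(-1683) + 41038 = 3366 + 41038 = 44404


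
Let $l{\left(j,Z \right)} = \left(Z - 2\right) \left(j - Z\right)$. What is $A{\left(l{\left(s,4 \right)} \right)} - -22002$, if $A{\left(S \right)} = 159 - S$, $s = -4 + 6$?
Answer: $22165$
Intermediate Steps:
$s = 2$
$l{\left(j,Z \right)} = \left(-2 + Z\right) \left(j - Z\right)$
$A{\left(l{\left(s,4 \right)} \right)} - -22002 = \left(159 - \left(- 4^{2} - 4 + 2 \cdot 4 + 4 \cdot 2\right)\right) - -22002 = \left(159 - \left(\left(-1\right) 16 - 4 + 8 + 8\right)\right) + 22002 = \left(159 - \left(-16 - 4 + 8 + 8\right)\right) + 22002 = \left(159 - -4\right) + 22002 = \left(159 + 4\right) + 22002 = 163 + 22002 = 22165$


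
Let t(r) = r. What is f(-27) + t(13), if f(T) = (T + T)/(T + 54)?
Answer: 11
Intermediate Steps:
f(T) = 2*T/(54 + T) (f(T) = (2*T)/(54 + T) = 2*T/(54 + T))
f(-27) + t(13) = 2*(-27)/(54 - 27) + 13 = 2*(-27)/27 + 13 = 2*(-27)*(1/27) + 13 = -2 + 13 = 11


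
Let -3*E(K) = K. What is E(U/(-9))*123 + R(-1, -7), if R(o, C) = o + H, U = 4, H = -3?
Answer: 128/9 ≈ 14.222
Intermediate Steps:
R(o, C) = -3 + o (R(o, C) = o - 3 = -3 + o)
E(K) = -K/3
E(U/(-9))*123 + R(-1, -7) = -4/(3*(-9))*123 + (-3 - 1) = -4*(-1)/(3*9)*123 - 4 = -1/3*(-4/9)*123 - 4 = (4/27)*123 - 4 = 164/9 - 4 = 128/9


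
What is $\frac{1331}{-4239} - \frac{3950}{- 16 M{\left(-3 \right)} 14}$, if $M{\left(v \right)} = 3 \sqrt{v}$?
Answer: $- \frac{1331}{4239} - \frac{1975 i \sqrt{3}}{1008} \approx -0.31399 - 3.3937 i$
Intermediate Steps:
$\frac{1331}{-4239} - \frac{3950}{- 16 M{\left(-3 \right)} 14} = \frac{1331}{-4239} - \frac{3950}{- 16 \cdot 3 \sqrt{-3} \cdot 14} = 1331 \left(- \frac{1}{4239}\right) - \frac{3950}{- 16 \cdot 3 i \sqrt{3} \cdot 14} = - \frac{1331}{4239} - \frac{3950}{- 16 \cdot 3 i \sqrt{3} \cdot 14} = - \frac{1331}{4239} - \frac{3950}{- 48 i \sqrt{3} \cdot 14} = - \frac{1331}{4239} - \frac{3950}{\left(-672\right) i \sqrt{3}} = - \frac{1331}{4239} - 3950 \frac{i \sqrt{3}}{2016} = - \frac{1331}{4239} - \frac{1975 i \sqrt{3}}{1008}$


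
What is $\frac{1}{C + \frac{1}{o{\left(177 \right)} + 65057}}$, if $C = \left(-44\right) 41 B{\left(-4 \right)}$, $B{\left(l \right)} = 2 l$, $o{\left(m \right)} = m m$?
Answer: $\frac{96386}{1391042753} \approx 6.9291 \cdot 10^{-5}$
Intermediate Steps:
$o{\left(m \right)} = m^{2}$
$C = 14432$ ($C = \left(-44\right) 41 \cdot 2 \left(-4\right) = \left(-1804\right) \left(-8\right) = 14432$)
$\frac{1}{C + \frac{1}{o{\left(177 \right)} + 65057}} = \frac{1}{14432 + \frac{1}{177^{2} + 65057}} = \frac{1}{14432 + \frac{1}{31329 + 65057}} = \frac{1}{14432 + \frac{1}{96386}} = \frac{1}{\frac{1391042753}{96386}} = \frac{96386}{1391042753}$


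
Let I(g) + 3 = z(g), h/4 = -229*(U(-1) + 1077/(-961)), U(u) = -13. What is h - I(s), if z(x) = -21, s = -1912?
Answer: 12453184/961 ≈ 12959.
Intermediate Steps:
h = 12430120/961 (h = 4*(-229*(-13 + 1077/(-961))) = 4*(-229*(-13 + 1077*(-1/961))) = 4*(-229*(-13 - 1077/961)) = 4*(-229*(-13570/961)) = 4*(3107530/961) = 12430120/961 ≈ 12935.)
I(g) = -24 (I(g) = -3 - 21 = -24)
h - I(s) = 12430120/961 - 1*(-24) = 12430120/961 + 24 = 12453184/961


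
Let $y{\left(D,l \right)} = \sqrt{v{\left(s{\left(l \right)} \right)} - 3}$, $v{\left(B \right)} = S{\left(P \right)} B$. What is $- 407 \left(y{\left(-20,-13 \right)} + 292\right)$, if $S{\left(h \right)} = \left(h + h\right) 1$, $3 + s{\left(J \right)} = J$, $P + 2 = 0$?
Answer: $-118844 - 407 \sqrt{61} \approx -1.2202 \cdot 10^{5}$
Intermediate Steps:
$P = -2$ ($P = -2 + 0 = -2$)
$s{\left(J \right)} = -3 + J$
$S{\left(h \right)} = 2 h$ ($S{\left(h \right)} = 2 h 1 = 2 h$)
$v{\left(B \right)} = - 4 B$ ($v{\left(B \right)} = 2 \left(-2\right) B = - 4 B$)
$y{\left(D,l \right)} = \sqrt{9 - 4 l}$ ($y{\left(D,l \right)} = \sqrt{- 4 \left(-3 + l\right) - 3} = \sqrt{\left(12 - 4 l\right) - 3} = \sqrt{9 - 4 l}$)
$- 407 \left(y{\left(-20,-13 \right)} + 292\right) = - 407 \left(\sqrt{9 - -52} + 292\right) = - 407 \left(\sqrt{9 + 52} + 292\right) = - 407 \left(\sqrt{61} + 292\right) = - 407 \left(292 + \sqrt{61}\right) = -118844 - 407 \sqrt{61}$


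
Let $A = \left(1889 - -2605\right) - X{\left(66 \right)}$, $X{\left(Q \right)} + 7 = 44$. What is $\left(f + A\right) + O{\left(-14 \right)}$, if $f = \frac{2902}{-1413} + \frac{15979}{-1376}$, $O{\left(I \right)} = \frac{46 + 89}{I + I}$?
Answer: $\frac{60408221239}{13610016} \approx 4438.5$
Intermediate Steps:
$X{\left(Q \right)} = 37$ ($X{\left(Q \right)} = -7 + 44 = 37$)
$A = 4457$ ($A = \left(1889 - -2605\right) - 37 = \left(1889 + 2605\right) - 37 = 4494 - 37 = 4457$)
$O{\left(I \right)} = \frac{135}{2 I}$
$f = - \frac{26571479}{1944288}$ ($f = 2902 \left(- \frac{1}{1413}\right) + 15979 \left(- \frac{1}{1376}\right) = - \frac{2902}{1413} - \frac{15979}{1376} = - \frac{26571479}{1944288} \approx -13.666$)
$\left(f + A\right) + O{\left(-14 \right)} = \left(- \frac{26571479}{1944288} + 4457\right) + \frac{135}{2 \left(-14\right)} = \frac{8639120137}{1944288} + \frac{135}{2} \left(- \frac{1}{14}\right) = \frac{8639120137}{1944288} - \frac{135}{28} = \frac{60408221239}{13610016}$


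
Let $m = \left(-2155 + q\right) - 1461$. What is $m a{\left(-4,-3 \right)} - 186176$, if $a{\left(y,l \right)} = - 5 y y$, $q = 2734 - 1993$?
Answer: $43824$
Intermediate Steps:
$q = 741$
$a{\left(y,l \right)} = - 5 y^{2}$
$m = -2875$ ($m = \left(-2155 + 741\right) - 1461 = -1414 - 1461 = -2875$)
$m a{\left(-4,-3 \right)} - 186176 = - 2875 \left(- 5 \left(-4\right)^{2}\right) - 186176 = - 2875 \left(\left(-5\right) 16\right) - 186176 = \left(-2875\right) \left(-80\right) - 186176 = 230000 - 186176 = 43824$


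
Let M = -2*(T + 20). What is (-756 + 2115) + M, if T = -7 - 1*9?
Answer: 1351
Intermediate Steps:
T = -16 (T = -7 - 9 = -16)
M = -8 (M = -2*(-16 + 20) = -2*4 = -8)
(-756 + 2115) + M = (-756 + 2115) - 8 = 1359 - 8 = 1351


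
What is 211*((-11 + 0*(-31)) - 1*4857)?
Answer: -1027148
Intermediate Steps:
211*((-11 + 0*(-31)) - 1*4857) = 211*((-11 + 0) - 4857) = 211*(-11 - 4857) = 211*(-4868) = -1027148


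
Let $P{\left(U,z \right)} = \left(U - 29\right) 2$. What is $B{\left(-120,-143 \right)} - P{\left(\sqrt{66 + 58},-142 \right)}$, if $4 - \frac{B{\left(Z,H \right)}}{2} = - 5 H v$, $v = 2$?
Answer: $-2794 - 4 \sqrt{31} \approx -2816.3$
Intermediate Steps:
$P{\left(U,z \right)} = -58 + 2 U$ ($P{\left(U,z \right)} = \left(-29 + U\right) 2 = -58 + 2 U$)
$B{\left(Z,H \right)} = 8 + 20 H$ ($B{\left(Z,H \right)} = 8 - 2 - 5 H 2 = 8 - 2 \left(- 10 H\right) = 8 + 20 H$)
$B{\left(-120,-143 \right)} - P{\left(\sqrt{66 + 58},-142 \right)} = \left(8 + 20 \left(-143\right)\right) - \left(-58 + 2 \sqrt{66 + 58}\right) = \left(8 - 2860\right) - \left(-58 + 2 \sqrt{124}\right) = -2852 - \left(-58 + 2 \cdot 2 \sqrt{31}\right) = -2852 - \left(-58 + 4 \sqrt{31}\right) = -2852 + \left(58 - 4 \sqrt{31}\right) = -2794 - 4 \sqrt{31}$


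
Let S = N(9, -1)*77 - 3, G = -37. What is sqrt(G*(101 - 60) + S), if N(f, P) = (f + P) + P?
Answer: 3*I*sqrt(109) ≈ 31.321*I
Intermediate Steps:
N(f, P) = f + 2*P (N(f, P) = (P + f) + P = f + 2*P)
S = 536 (S = (9 + 2*(-1))*77 - 3 = (9 - 2)*77 - 3 = 7*77 - 3 = 539 - 3 = 536)
sqrt(G*(101 - 60) + S) = sqrt(-37*(101 - 60) + 536) = sqrt(-37*41 + 536) = sqrt(-1517 + 536) = sqrt(-981) = 3*I*sqrt(109)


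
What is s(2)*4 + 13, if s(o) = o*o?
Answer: 29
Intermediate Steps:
s(o) = o²
s(2)*4 + 13 = 2²*4 + 13 = 4*4 + 13 = 16 + 13 = 29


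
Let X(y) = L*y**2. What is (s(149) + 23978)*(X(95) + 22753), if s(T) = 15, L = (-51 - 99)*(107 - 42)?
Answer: -2110688131021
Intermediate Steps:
L = -9750 (L = -150*65 = -9750)
X(y) = -9750*y**2
(s(149) + 23978)*(X(95) + 22753) = (15 + 23978)*(-9750*95**2 + 22753) = 23993*(-9750*9025 + 22753) = 23993*(-87993750 + 22753) = 23993*(-87970997) = -2110688131021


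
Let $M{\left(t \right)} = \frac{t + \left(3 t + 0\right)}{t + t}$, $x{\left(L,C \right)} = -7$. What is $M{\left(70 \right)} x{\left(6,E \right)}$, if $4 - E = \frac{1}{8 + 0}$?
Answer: $-14$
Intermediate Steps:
$E = \frac{31}{8}$ ($E = 4 - \frac{1}{8 + 0} = 4 - \frac{1}{8} = \frac{31}{8} \approx 3.875$)
$M{\left(t \right)} = 2$ ($M{\left(t \right)} = \frac{t + 3 t}{2 t} = 4 t \frac{1}{2 t} = 2$)
$M{\left(70 \right)} x{\left(6,E \right)} = 2 \left(-7\right) = -14$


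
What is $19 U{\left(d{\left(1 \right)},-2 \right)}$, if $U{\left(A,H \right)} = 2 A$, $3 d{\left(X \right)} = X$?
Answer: $\frac{38}{3} \approx 12.667$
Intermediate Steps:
$d{\left(X \right)} = \frac{X}{3}$
$19 U{\left(d{\left(1 \right)},-2 \right)} = 19 \cdot 2 \cdot \frac{1}{3} \cdot 1 = 19 \cdot 2 \cdot \frac{1}{3} = 19 \cdot \frac{2}{3} = \frac{38}{3}$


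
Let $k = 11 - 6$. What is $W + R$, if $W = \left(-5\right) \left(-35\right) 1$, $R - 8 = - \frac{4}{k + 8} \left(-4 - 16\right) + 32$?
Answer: $\frac{2875}{13} \approx 221.15$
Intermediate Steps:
$k = 5$
$R = \frac{600}{13}$ ($R = 8 + \left(- \frac{4}{5 + 8} \left(-4 - 16\right) + 32\right) = 8 + \left(- \frac{4}{13} \left(-4 - 16\right) + 32\right) = 8 + \left(\left(-4\right) \frac{1}{13} \left(-20\right) + 32\right) = 8 + \left(\left(- \frac{4}{13}\right) \left(-20\right) + 32\right) = 8 + \left(\frac{80}{13} + 32\right) = 8 + \frac{496}{13} = \frac{600}{13} \approx 46.154$)
$W = 175$ ($W = 175 \cdot 1 = 175$)
$W + R = 175 + \frac{600}{13} = \frac{2875}{13}$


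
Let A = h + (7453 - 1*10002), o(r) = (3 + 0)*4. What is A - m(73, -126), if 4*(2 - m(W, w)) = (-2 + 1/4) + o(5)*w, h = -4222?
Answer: -114423/16 ≈ -7151.4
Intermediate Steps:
o(r) = 12 (o(r) = 3*4 = 12)
m(W, w) = 39/16 - 3*w (m(W, w) = 2 - ((-2 + 1/4) + 12*w)/4 = 2 - (-7/4 + 12*w)/4 = 2 + (7/16 - 3*w) = 39/16 - 3*w)
A = -6771 (A = -4222 + (7453 - 1*10002) = -4222 + (7453 - 10002) = -4222 - 2549 = -6771)
A - m(73, -126) = -6771 - (39/16 - 3*(-126)) = -6771 - (39/16 + 378) = -6771 - 1*6087/16 = -6771 - 6087/16 = -114423/16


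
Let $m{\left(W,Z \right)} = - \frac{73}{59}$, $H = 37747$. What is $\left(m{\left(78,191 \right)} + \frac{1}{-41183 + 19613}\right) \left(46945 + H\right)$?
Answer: $- \frac{66680933474}{636315} \approx -1.0479 \cdot 10^{5}$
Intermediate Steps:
$m{\left(W,Z \right)} = - \frac{73}{59}$ ($m{\left(W,Z \right)} = \left(-73\right) \frac{1}{59} = - \frac{73}{59}$)
$\left(m{\left(78,191 \right)} + \frac{1}{-41183 + 19613}\right) \left(46945 + H\right) = \left(- \frac{73}{59} + \frac{1}{-41183 + 19613}\right) \left(46945 + 37747\right) = \left(- \frac{73}{59} + \frac{1}{-21570}\right) 84692 = \left(- \frac{73}{59} - \frac{1}{21570}\right) 84692 = \left(- \frac{1574669}{1272630}\right) 84692 = - \frac{66680933474}{636315}$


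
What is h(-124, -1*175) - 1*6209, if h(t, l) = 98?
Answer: -6111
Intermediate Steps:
h(-124, -1*175) - 1*6209 = 98 - 1*6209 = 98 - 6209 = -6111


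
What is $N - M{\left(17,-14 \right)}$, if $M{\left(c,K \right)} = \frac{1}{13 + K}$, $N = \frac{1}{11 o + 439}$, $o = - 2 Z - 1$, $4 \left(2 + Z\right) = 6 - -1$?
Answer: $\frac{869}{867} \approx 1.0023$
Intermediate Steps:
$Z = - \frac{1}{4}$ ($Z = -2 + \frac{6 - -1}{4} = -2 + \frac{6 + 1}{4} = -2 + \frac{1}{4} \cdot 7 = -2 + \frac{7}{4} = - \frac{1}{4} \approx -0.25$)
$o = - \frac{1}{2}$ ($o = \left(-2\right) \left(- \frac{1}{4}\right) - 1 = \frac{1}{2} - 1 = - \frac{1}{2} \approx -0.5$)
$N = \frac{2}{867}$ ($N = \frac{1}{11 \left(- \frac{1}{2}\right) + 439} = \frac{1}{- \frac{11}{2} + 439} = \frac{1}{\frac{867}{2}} = \frac{2}{867} \approx 0.0023068$)
$N - M{\left(17,-14 \right)} = \frac{2}{867} - \frac{1}{13 - 14} = \frac{2}{867} - \frac{1}{-1} = \frac{2}{867} - -1 = \frac{2}{867} + 1 = \frac{869}{867}$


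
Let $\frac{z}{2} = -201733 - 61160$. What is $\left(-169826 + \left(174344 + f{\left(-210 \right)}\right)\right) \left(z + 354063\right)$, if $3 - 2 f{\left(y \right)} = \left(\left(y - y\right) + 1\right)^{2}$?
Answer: $-776016237$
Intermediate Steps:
$f{\left(y \right)} = 1$ ($f{\left(y \right)} = \frac{3}{2} - \frac{\left(\left(y - y\right) + 1\right)^{2}}{2} = \frac{3}{2} - \frac{\left(0 + 1\right)^{2}}{2} = \frac{3}{2} - \frac{1^{2}}{2} = \frac{3}{2} - \frac{1}{2} = 1$)
$z = -525786$ ($z = 2 \left(-201733 - 61160\right) = 2 \left(-262893\right) = -525786$)
$\left(-169826 + \left(174344 + f{\left(-210 \right)}\right)\right) \left(z + 354063\right) = \left(-169826 + \left(174344 + 1\right)\right) \left(-525786 + 354063\right) = \left(-169826 + 174345\right) \left(-171723\right) = 4519 \left(-171723\right) = -776016237$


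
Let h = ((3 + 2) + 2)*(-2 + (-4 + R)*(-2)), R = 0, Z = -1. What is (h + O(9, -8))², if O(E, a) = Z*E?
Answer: 1089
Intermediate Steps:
O(E, a) = -E
h = 42 (h = ((3 + 2) + 2)*(-2 + (-4 + 0)*(-2)) = (5 + 2)*(-2 - 4*(-2)) = 7*(-2 + 8) = 7*6 = 42)
(h + O(9, -8))² = (42 - 1*9)² = (42 - 9)² = 33² = 1089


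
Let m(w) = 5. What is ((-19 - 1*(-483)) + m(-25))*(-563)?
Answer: -264047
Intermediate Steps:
((-19 - 1*(-483)) + m(-25))*(-563) = ((-19 - 1*(-483)) + 5)*(-563) = ((-19 + 483) + 5)*(-563) = (464 + 5)*(-563) = 469*(-563) = -264047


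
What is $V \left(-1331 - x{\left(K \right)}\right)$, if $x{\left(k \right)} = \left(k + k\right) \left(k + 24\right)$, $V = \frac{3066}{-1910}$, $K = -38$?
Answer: $\frac{734307}{191} \approx 3844.5$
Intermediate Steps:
$V = - \frac{1533}{955}$ ($V = 3066 \left(- \frac{1}{1910}\right) = - \frac{1533}{955} \approx -1.6052$)
$x{\left(k \right)} = 2 k \left(24 + k\right)$
$V \left(-1331 - x{\left(K \right)}\right) = - \frac{1533 \left(-1331 - 2 \left(-38\right) \left(24 - 38\right)\right)}{955} = - \frac{1533 \left(-1331 - 2 \left(-38\right) \left(-14\right)\right)}{955} = - \frac{1533 \left(-1331 - 1064\right)}{955} = \left(- \frac{1533}{955}\right) \left(-2395\right) = \frac{734307}{191}$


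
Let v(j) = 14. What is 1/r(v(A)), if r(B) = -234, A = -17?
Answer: -1/234 ≈ -0.0042735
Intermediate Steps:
1/r(v(A)) = 1/(-234) = -1/234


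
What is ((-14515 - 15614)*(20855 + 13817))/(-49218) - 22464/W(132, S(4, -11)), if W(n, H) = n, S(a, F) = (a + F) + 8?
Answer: 1899803912/90233 ≈ 21054.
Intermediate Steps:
S(a, F) = 8 + F + a (S(a, F) = (F + a) + 8 = 8 + F + a)
((-14515 - 15614)*(20855 + 13817))/(-49218) - 22464/W(132, S(4, -11)) = ((-14515 - 15614)*(20855 + 13817))/(-49218) - 22464/132 = -30129*34672*(-1/49218) - 22464*1/132 = -1044632688*(-1/49218) - 1872/11 = 174105448/8203 - 1872/11 = 1899803912/90233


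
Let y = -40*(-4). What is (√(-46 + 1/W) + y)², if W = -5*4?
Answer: (1600 + I*√4605)²/100 ≈ 25554.0 + 2171.5*I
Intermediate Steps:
W = -20
y = 160
(√(-46 + 1/W) + y)² = (√(-46 + 1/(-20)) + 160)² = (√(-46 - 1/20) + 160)² = (√(-921/20) + 160)² = (I*√4605/10 + 160)² = (160 + I*√4605/10)²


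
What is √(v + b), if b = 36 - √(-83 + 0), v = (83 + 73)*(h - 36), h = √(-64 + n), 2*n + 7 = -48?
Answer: √(-5580 - I*√83 + 78*I*√366) ≈ 9.8422 + 75.345*I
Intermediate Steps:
n = -55/2 (n = -7/2 + (½)*(-48) = -7/2 - 24 = -55/2 ≈ -27.500)
h = I*√366/2 (h = √(-64 - 55/2) = √(-183/2) = I*√366/2 ≈ 9.5656*I)
v = -5616 + 78*I*√366 (v = (83 + 73)*(I*√366/2 - 36) = 156*(-36 + I*√366/2) = -5616 + 78*I*√366 ≈ -5616.0 + 1492.2*I)
b = 36 - I*√83 (b = 36 - √(-83) = 36 - I*√83 ≈ 36.0 - 9.1104*I)
√(v + b) = √((-5616 + 78*I*√366) + (36 - I*√83)) = √(-5580 - I*√83 + 78*I*√366)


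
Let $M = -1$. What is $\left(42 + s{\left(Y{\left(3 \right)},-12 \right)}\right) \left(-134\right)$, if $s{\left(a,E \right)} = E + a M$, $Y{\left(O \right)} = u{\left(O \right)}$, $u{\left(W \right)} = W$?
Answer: $-3618$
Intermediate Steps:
$Y{\left(O \right)} = O$
$s{\left(a,E \right)} = E - a$ ($s{\left(a,E \right)} = E + a \left(-1\right) = E - a$)
$\left(42 + s{\left(Y{\left(3 \right)},-12 \right)}\right) \left(-134\right) = \left(42 - 15\right) \left(-134\right) = 27 \left(-134\right) = -3618$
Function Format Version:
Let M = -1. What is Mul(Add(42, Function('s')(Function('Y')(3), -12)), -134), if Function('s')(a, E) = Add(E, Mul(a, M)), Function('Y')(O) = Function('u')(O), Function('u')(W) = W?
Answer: -3618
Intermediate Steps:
Function('Y')(O) = O
Function('s')(a, E) = Add(E, Mul(-1, a)) (Function('s')(a, E) = Add(E, Mul(a, -1)) = Add(E, Mul(-1, a)))
Mul(Add(42, Function('s')(Function('Y')(3), -12)), -134) = Mul(Add(42, Add(-12, Mul(-1, 3))), -134) = Mul(Add(42, Add(-12, -3)), -134) = Mul(Add(42, -15), -134) = Mul(27, -134) = -3618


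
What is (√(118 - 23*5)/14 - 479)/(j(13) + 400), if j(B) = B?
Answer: -479/413 + √3/5782 ≈ -1.1595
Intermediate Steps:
(√(118 - 23*5)/14 - 479)/(j(13) + 400) = (√(118 - 23*5)/14 - 479)/(13 + 400) = (√(118 - 115)*(1/14) - 479)/413 = (√3*(1/14) - 479)*(1/413) = (√3/14 - 479)*(1/413) = (-479 + √3/14)*(1/413) = -479/413 + √3/5782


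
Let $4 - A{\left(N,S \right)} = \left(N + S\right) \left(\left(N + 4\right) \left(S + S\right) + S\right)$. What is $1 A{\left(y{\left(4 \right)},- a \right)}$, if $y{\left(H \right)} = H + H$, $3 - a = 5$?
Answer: $-496$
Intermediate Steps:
$a = -2$ ($a = 3 - 5 = -2$)
$y{\left(H \right)} = 2 H$
$A{\left(N,S \right)} = 4 - \left(N + S\right) \left(S + 2 S \left(4 + N\right)\right)$ ($A{\left(N,S \right)} = 4 - \left(N + S\right) \left(\left(N + 4\right) \left(S + S\right) + S\right) = 4 - \left(N + S\right) \left(\left(4 + N\right) 2 S + S\right) = 4 - \left(N + S\right) \left(2 S \left(4 + N\right) + S\right) = 4 - \left(N + S\right) \left(S + 2 S \left(4 + N\right)\right)$)
$1 A{\left(y{\left(4 \right)},- a \right)} = 1 \left(4 - 9 \left(\left(-1\right) \left(-2\right)\right)^{2} - 9 \cdot 2 \cdot 4 \left(\left(-1\right) \left(-2\right)\right) - 2 \cdot 2 \cdot 4 \left(\left(-1\right) \left(-2\right)\right)^{2} - 2 \left(\left(-1\right) \left(-2\right)\right) \left(2 \cdot 4\right)^{2}\right) = 1 \left(4 - 9 \cdot 2^{2} - 72 \cdot 2 - 16 \cdot 2^{2} - 4 \cdot 8^{2}\right) = 1 \left(4 - 36 - 144 - 16 \cdot 4 - 4 \cdot 64\right) = 1 \left(4 - 36 - 144 - 64 - 256\right) = 1 \left(-496\right) = -496$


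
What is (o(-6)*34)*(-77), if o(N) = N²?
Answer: -94248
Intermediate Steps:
(o(-6)*34)*(-77) = ((-6)²*34)*(-77) = (36*34)*(-77) = 1224*(-77) = -94248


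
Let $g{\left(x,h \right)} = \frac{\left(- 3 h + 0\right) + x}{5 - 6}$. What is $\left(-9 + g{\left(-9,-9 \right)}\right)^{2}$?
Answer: $729$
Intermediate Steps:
$g{\left(x,h \right)} = - x + 3 h$ ($g{\left(x,h \right)} = \frac{- 3 h + x}{-1} = \left(x - 3 h\right) \left(-1\right) = - x + 3 h$)
$\left(-9 + g{\left(-9,-9 \right)}\right)^{2} = \left(-9 + \left(\left(-1\right) \left(-9\right) + 3 \left(-9\right)\right)\right)^{2} = \left(-9 + \left(9 - 27\right)\right)^{2} = \left(-9 - 18\right)^{2} = \left(-27\right)^{2} = 729$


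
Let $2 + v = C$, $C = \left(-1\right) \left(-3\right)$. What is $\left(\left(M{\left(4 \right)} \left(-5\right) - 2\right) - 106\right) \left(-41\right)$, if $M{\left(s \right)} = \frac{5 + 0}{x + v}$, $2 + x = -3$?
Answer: $\frac{16687}{4} \approx 4171.8$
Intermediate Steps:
$x = -5$ ($x = -2 - 3 = -5$)
$C = 3$
$v = 1$ ($v = -2 + 3 = 1$)
$M{\left(s \right)} = - \frac{5}{4}$ ($M{\left(s \right)} = \frac{5 + 0}{-5 + 1} = \frac{5}{-4} = 5 \left(- \frac{1}{4}\right) = - \frac{5}{4}$)
$\left(\left(M{\left(4 \right)} \left(-5\right) - 2\right) - 106\right) \left(-41\right) = \left(\left(\left(- \frac{5}{4}\right) \left(-5\right) - 2\right) - 106\right) \left(-41\right) = \left(\left(\frac{25}{4} - 2\right) - 106\right) \left(-41\right) = \left(\frac{17}{4} - 106\right) \left(-41\right) = \left(- \frac{407}{4}\right) \left(-41\right) = \frac{16687}{4}$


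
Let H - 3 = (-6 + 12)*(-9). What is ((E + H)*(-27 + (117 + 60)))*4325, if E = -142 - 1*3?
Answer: -127155000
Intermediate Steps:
H = -51 (H = 3 + (-6 + 12)*(-9) = 3 + 6*(-9) = 3 - 54 = -51)
E = -145 (E = -142 - 3 = -145)
((E + H)*(-27 + (117 + 60)))*4325 = ((-145 - 51)*(-27 + (117 + 60)))*4325 = -196*(-27 + 177)*4325 = -196*150*4325 = -29400*4325 = -127155000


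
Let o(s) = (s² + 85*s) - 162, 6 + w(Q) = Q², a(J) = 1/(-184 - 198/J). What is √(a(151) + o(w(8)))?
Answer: √6367289353486/27982 ≈ 90.178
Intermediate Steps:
w(Q) = -6 + Q²
o(s) = -162 + s² + 85*s
√(a(151) + o(w(8))) = √(-1*151/(198 + 184*151) + (-162 + (-6 + 8²)² + 85*(-6 + 8²))) = √(-1*151/(198 + 27784) + (-162 + (-6 + 64)² + 85*(-6 + 64))) = √(-1*151/27982 + (-162 + 58² + 85*58)) = √(-1*151*1/27982 + (-162 + 3364 + 4930)) = √(-151/27982 + 8132) = √(227549473/27982) = √6367289353486/27982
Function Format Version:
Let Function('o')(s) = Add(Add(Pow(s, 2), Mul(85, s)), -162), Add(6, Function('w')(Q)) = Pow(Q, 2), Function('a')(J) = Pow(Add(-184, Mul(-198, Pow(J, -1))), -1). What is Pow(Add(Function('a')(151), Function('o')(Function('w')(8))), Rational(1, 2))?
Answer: Mul(Rational(1, 27982), Pow(6367289353486, Rational(1, 2))) ≈ 90.178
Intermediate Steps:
Function('w')(Q) = Add(-6, Pow(Q, 2))
Function('o')(s) = Add(-162, Pow(s, 2), Mul(85, s))
Pow(Add(Function('a')(151), Function('o')(Function('w')(8))), Rational(1, 2)) = Pow(Add(Mul(-1, 151, Pow(Add(198, Mul(184, 151)), -1)), Add(-162, Pow(Add(-6, Pow(8, 2)), 2), Mul(85, Add(-6, Pow(8, 2))))), Rational(1, 2)) = Pow(Add(Mul(-1, 151, Pow(Add(198, 27784), -1)), Add(-162, Pow(Add(-6, 64), 2), Mul(85, Add(-6, 64)))), Rational(1, 2)) = Pow(Add(Mul(-1, 151, Pow(27982, -1)), Add(-162, Pow(58, 2), Mul(85, 58))), Rational(1, 2)) = Pow(Add(Mul(-1, 151, Rational(1, 27982)), Add(-162, 3364, 4930)), Rational(1, 2)) = Pow(Add(Rational(-151, 27982), 8132), Rational(1, 2)) = Pow(Rational(227549473, 27982), Rational(1, 2)) = Mul(Rational(1, 27982), Pow(6367289353486, Rational(1, 2)))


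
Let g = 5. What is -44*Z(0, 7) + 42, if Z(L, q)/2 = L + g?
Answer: -398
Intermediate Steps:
Z(L, q) = 10 + 2*L (Z(L, q) = 2*(L + 5) = 2*(5 + L) = 10 + 2*L)
-44*Z(0, 7) + 42 = -44*(10 + 2*0) + 42 = -44*(10 + 0) + 42 = -44*10 + 42 = -440 + 42 = -398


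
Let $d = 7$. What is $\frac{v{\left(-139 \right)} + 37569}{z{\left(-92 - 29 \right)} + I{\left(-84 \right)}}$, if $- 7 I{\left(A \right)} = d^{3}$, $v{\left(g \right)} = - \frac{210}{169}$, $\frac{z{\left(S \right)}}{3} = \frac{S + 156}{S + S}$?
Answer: $- \frac{219492306}{288821} \approx -759.96$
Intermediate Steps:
$z{\left(S \right)} = \frac{3 \left(156 + S\right)}{2 S}$ ($z{\left(S \right)} = 3 \frac{S + 156}{S + S} = 3 \frac{156 + S}{2 S} = \frac{3 \left(156 + S\right)}{2 S}$)
$v{\left(g \right)} = - \frac{210}{169}$ ($v{\left(g \right)} = \left(-210\right) \frac{1}{169} = - \frac{210}{169}$)
$I{\left(A \right)} = -49$ ($I{\left(A \right)} = - \frac{7^{3}}{7} = \left(- \frac{1}{7}\right) 343 = -49$)
$\frac{v{\left(-139 \right)} + 37569}{z{\left(-92 - 29 \right)} + I{\left(-84 \right)}} = \frac{- \frac{210}{169} + 37569}{\left(\frac{3}{2} + \frac{234}{-92 - 29}\right) - 49} = \frac{6348951}{169 \left(\left(\frac{3}{2} + \frac{234}{-92 - 29}\right) - 49\right)} = \frac{6348951}{169 \left(\left(\frac{3}{2} + \frac{234}{-121}\right) - 49\right)} = \frac{6348951}{169 \left(\left(\frac{3}{2} + 234 \left(- \frac{1}{121}\right)\right) - 49\right)} = \frac{6348951}{169 \left(\left(\frac{3}{2} - \frac{234}{121}\right) - 49\right)} = \frac{6348951}{169 \left(- \frac{105}{242} - 49\right)} = \frac{6348951}{169 \left(- \frac{11963}{242}\right)} = \frac{6348951}{169} \left(- \frac{242}{11963}\right) = - \frac{219492306}{288821}$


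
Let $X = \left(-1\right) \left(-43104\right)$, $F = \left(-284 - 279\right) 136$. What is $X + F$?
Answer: $-33464$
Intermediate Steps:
$F = -76568$ ($F = \left(-563\right) 136 = -76568$)
$X = 43104$
$X + F = 43104 - 76568 = -33464$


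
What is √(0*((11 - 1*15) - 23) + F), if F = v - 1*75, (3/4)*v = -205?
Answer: I*√3135/3 ≈ 18.664*I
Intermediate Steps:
v = -820/3 (v = (4/3)*(-205) = -820/3 ≈ -273.33)
F = -1045/3 (F = -820/3 - 1*75 = -820/3 - 75 = -1045/3 ≈ -348.33)
√(0*((11 - 1*15) - 23) + F) = √(0*((11 - 1*15) - 23) - 1045/3) = √(0*((11 - 15) - 23) - 1045/3) = √(0*(-4 - 23) - 1045/3) = √(0*(-27) - 1045/3) = √(0 - 1045/3) = √(-1045/3) = I*√3135/3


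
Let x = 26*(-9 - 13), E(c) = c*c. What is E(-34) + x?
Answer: 584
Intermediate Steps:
E(c) = c²
x = -572 (x = 26*(-22) = -572)
E(-34) + x = (-34)² - 572 = 1156 - 572 = 584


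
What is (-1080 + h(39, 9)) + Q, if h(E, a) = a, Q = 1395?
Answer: 324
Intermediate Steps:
(-1080 + h(39, 9)) + Q = (-1080 + 9) + 1395 = -1071 + 1395 = 324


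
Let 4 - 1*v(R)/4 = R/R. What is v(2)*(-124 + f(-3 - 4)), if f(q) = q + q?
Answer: -1656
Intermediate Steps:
v(R) = 12 (v(R) = 16 - 4*R/R = 16 - 4*1 = 16 - 4 = 12)
f(q) = 2*q
v(2)*(-124 + f(-3 - 4)) = 12*(-124 + 2*(-3 - 4)) = 12*(-124 + 2*(-7)) = 12*(-124 - 14) = 12*(-138) = -1656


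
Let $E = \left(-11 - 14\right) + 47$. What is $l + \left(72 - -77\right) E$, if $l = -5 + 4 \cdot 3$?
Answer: $3285$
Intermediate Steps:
$l = 7$ ($l = -5 + 12 = 7$)
$E = 22$ ($E = -25 + 47 = 22$)
$l + \left(72 - -77\right) E = 7 + \left(72 - -77\right) 22 = 7 + \left(72 + 77\right) 22 = 7 + 149 \cdot 22 = 7 + 3278 = 3285$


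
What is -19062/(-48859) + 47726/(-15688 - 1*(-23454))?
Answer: 1239940063/189719497 ≈ 6.5357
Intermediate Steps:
-19062/(-48859) + 47726/(-15688 - 1*(-23454)) = -19062*(-1/48859) + 47726/(-15688 + 23454) = 19062/48859 + 47726/7766 = 19062/48859 + 47726*(1/7766) = 19062/48859 + 23863/3883 = 1239940063/189719497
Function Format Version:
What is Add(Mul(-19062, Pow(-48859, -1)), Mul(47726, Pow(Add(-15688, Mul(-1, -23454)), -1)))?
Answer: Rational(1239940063, 189719497) ≈ 6.5357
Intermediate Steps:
Add(Mul(-19062, Pow(-48859, -1)), Mul(47726, Pow(Add(-15688, Mul(-1, -23454)), -1))) = Add(Mul(-19062, Rational(-1, 48859)), Mul(47726, Pow(Add(-15688, 23454), -1))) = Add(Rational(19062, 48859), Mul(47726, Pow(7766, -1))) = Add(Rational(19062, 48859), Mul(47726, Rational(1, 7766))) = Add(Rational(19062, 48859), Rational(23863, 3883)) = Rational(1239940063, 189719497)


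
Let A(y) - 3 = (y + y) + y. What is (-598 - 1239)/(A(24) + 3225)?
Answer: -167/300 ≈ -0.55667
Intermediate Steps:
A(y) = 3 + 3*y (A(y) = 3 + ((y + y) + y) = 3 + (2*y + y) = 3 + 3*y)
(-598 - 1239)/(A(24) + 3225) = (-598 - 1239)/((3 + 3*24) + 3225) = -1837/((3 + 72) + 3225) = -1837/(75 + 3225) = -1837/3300 = -1837*1/3300 = -167/300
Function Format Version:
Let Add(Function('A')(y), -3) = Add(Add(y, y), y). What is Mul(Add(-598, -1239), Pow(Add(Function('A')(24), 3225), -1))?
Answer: Rational(-167, 300) ≈ -0.55667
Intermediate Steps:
Function('A')(y) = Add(3, Mul(3, y)) (Function('A')(y) = Add(3, Add(Add(y, y), y)) = Add(3, Add(Mul(2, y), y)) = Add(3, Mul(3, y)))
Mul(Add(-598, -1239), Pow(Add(Function('A')(24), 3225), -1)) = Mul(Add(-598, -1239), Pow(Add(Add(3, Mul(3, 24)), 3225), -1)) = Mul(-1837, Pow(Add(Add(3, 72), 3225), -1)) = Mul(-1837, Pow(Add(75, 3225), -1)) = Mul(-1837, Pow(3300, -1)) = Mul(-1837, Rational(1, 3300)) = Rational(-167, 300)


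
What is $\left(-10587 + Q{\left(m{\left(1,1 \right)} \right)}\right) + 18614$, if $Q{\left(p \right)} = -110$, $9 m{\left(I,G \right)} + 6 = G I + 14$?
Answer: $7917$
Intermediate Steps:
$m{\left(I,G \right)} = \frac{8}{9} + \frac{G I}{9}$ ($m{\left(I,G \right)} = - \frac{2}{3} + \frac{G I + 14}{9} = - \frac{2}{3} + \frac{14 + G I}{9} = - \frac{2}{3} + \left(\frac{14}{9} + \frac{G I}{9}\right) = \frac{8}{9} + \frac{G I}{9}$)
$\left(-10587 + Q{\left(m{\left(1,1 \right)} \right)}\right) + 18614 = \left(-10587 - 110\right) + 18614 = -10697 + 18614 = 7917$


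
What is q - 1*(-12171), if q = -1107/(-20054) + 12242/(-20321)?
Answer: 4959670466393/407517334 ≈ 12170.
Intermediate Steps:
q = -223005721/407517334 (q = -1107*(-1/20054) + 12242*(-1/20321) = 1107/20054 - 12242/20321 = -223005721/407517334 ≈ -0.54723)
q - 1*(-12171) = -223005721/407517334 - 1*(-12171) = -223005721/407517334 + 12171 = 4959670466393/407517334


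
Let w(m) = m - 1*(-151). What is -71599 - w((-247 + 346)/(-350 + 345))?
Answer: -358651/5 ≈ -71730.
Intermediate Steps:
w(m) = 151 + m (w(m) = m + 151 = 151 + m)
-71599 - w((-247 + 346)/(-350 + 345)) = -71599 - (151 + (-247 + 346)/(-350 + 345)) = -71599 - (151 + 99/(-5)) = -71599 - (151 + 99*(-1/5)) = -71599 - (151 - 99/5) = -71599 - 1*656/5 = -71599 - 656/5 = -358651/5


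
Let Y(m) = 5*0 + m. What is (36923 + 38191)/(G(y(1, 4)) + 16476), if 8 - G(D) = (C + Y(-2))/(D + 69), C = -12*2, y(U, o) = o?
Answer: 210897/46283 ≈ 4.5567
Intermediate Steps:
C = -24
Y(m) = m (Y(m) = 0 + m = m)
G(D) = 8 + 26/(69 + D) (G(D) = 8 - (-24 - 2)/(D + 69) = 8 - (-26)/(69 + D) = 8 + 26/(69 + D))
(36923 + 38191)/(G(y(1, 4)) + 16476) = (36923 + 38191)/(2*(289 + 4*4)/(69 + 4) + 16476) = 75114/(2*(289 + 16)/73 + 16476) = 75114/(2*(1/73)*305 + 16476) = 75114/(610/73 + 16476) = 75114/(1203358/73) = 75114*(73/1203358) = 210897/46283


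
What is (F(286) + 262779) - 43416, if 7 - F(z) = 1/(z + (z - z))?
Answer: 62739819/286 ≈ 2.1937e+5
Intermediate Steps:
F(z) = 7 - 1/z (F(z) = 7 - 1/(z + (z - z)) = 7 - 1/(z + 0) = 7 - 1/z)
(F(286) + 262779) - 43416 = ((7 - 1/286) + 262779) - 43416 = (2001/286 + 262779) - 43416 = 75156795/286 - 43416 = 62739819/286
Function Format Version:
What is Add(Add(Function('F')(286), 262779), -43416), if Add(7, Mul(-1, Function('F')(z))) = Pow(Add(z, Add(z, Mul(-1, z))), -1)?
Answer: Rational(62739819, 286) ≈ 2.1937e+5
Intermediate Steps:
Function('F')(z) = Add(7, Mul(-1, Pow(z, -1))) (Function('F')(z) = Add(7, Mul(-1, Pow(Add(z, Add(z, Mul(-1, z))), -1))) = Add(7, Mul(-1, Pow(Add(z, 0), -1))) = Add(7, Mul(-1, Pow(z, -1))))
Add(Add(Function('F')(286), 262779), -43416) = Add(Add(Add(7, Mul(-1, Pow(286, -1))), 262779), -43416) = Add(Add(Add(7, Mul(-1, Rational(1, 286))), 262779), -43416) = Add(Add(Add(7, Rational(-1, 286)), 262779), -43416) = Add(Add(Rational(2001, 286), 262779), -43416) = Add(Rational(75156795, 286), -43416) = Rational(62739819, 286)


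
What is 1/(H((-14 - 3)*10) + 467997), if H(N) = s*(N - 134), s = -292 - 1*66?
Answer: 1/576829 ≈ 1.7336e-6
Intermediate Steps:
s = -358 (s = -292 - 66 = -358)
H(N) = 47972 - 358*N (H(N) = -358*(N - 134) = -358*(-134 + N) = 47972 - 358*N)
1/(H((-14 - 3)*10) + 467997) = 1/((47972 - 358*(-14 - 3)*10) + 467997) = 1/((47972 - (-6086)*10) + 467997) = 1/((47972 - 358*(-170)) + 467997) = 1/((47972 + 60860) + 467997) = 1/(108832 + 467997) = 1/576829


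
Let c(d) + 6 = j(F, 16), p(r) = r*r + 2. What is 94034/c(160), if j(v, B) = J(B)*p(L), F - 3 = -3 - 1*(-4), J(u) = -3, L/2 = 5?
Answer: -47017/156 ≈ -301.39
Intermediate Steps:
L = 10 (L = 2*5 = 10)
p(r) = 2 + r² (p(r) = r² + 2 = 2 + r²)
F = 4 (F = 3 + (-3 - 1*(-4)) = 3 + (-3 + 4) = 3 + 1 = 4)
j(v, B) = -306 (j(v, B) = -3*(2 + 10²) = -3*(2 + 100) = -3*102 = -306)
c(d) = -312 (c(d) = -6 - 306 = -312)
94034/c(160) = 94034/(-312) = 94034*(-1/312) = -47017/156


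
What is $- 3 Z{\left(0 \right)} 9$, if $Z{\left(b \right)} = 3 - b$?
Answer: $-81$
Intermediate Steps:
$- 3 Z{\left(0 \right)} 9 = - 3 \left(3 - 0\right) 9 = - 3 \left(3 + 0\right) 9 = \left(-3\right) 3 \cdot 9 = \left(-9\right) 9 = -81$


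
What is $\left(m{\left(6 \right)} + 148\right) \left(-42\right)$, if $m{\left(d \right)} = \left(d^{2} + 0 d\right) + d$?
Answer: $-7980$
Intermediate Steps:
$m{\left(d \right)} = d + d^{2}$ ($m{\left(d \right)} = \left(d^{2} + 0\right) + d = d^{2} + d = d + d^{2}$)
$\left(m{\left(6 \right)} + 148\right) \left(-42\right) = \left(6 \left(1 + 6\right) + 148\right) \left(-42\right) = \left(6 \cdot 7 + 148\right) \left(-42\right) = \left(42 + 148\right) \left(-42\right) = 190 \left(-42\right) = -7980$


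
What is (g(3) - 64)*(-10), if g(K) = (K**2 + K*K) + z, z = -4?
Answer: 500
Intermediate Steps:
g(K) = -4 + 2*K**2 (g(K) = (K**2 + K*K) - 4 = (K**2 + K**2) - 4 = 2*K**2 - 4 = -4 + 2*K**2)
(g(3) - 64)*(-10) = ((-4 + 2*3**2) - 64)*(-10) = ((-4 + 2*9) - 64)*(-10) = ((-4 + 18) - 64)*(-10) = (14 - 64)*(-10) = -50*(-10) = 500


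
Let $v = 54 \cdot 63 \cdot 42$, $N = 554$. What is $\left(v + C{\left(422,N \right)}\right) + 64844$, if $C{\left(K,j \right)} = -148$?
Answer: $207580$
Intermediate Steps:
$v = 142884$ ($v = 3402 \cdot 42 = 142884$)
$\left(v + C{\left(422,N \right)}\right) + 64844 = \left(142884 - 148\right) + 64844 = 142736 + 64844 = 207580$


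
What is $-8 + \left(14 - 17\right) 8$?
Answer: $-32$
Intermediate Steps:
$-8 + \left(14 - 17\right) 8 = -8 - 24 = -32$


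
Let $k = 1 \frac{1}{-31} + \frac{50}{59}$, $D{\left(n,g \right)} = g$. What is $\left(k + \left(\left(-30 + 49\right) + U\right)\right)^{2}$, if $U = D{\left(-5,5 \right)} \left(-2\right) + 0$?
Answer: $\frac{322274304}{3345241} \approx 96.338$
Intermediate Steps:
$U = -10$ ($U = 5 \left(-2\right) + 0 = -10 + 0 = -10$)
$k = \frac{1491}{1829}$ ($k = 1 \left(- \frac{1}{31}\right) + 50 \cdot \frac{1}{59} = - \frac{1}{31} + \frac{50}{59} = \frac{1491}{1829} \approx 0.8152$)
$\left(k + \left(\left(-30 + 49\right) + U\right)\right)^{2} = \left(\frac{1491}{1829} + \left(\left(-30 + 49\right) - 10\right)\right)^{2} = \left(\frac{1491}{1829} + \left(19 - 10\right)\right)^{2} = \left(\frac{1491}{1829} + 9\right)^{2} = \left(\frac{17952}{1829}\right)^{2} = \frac{322274304}{3345241}$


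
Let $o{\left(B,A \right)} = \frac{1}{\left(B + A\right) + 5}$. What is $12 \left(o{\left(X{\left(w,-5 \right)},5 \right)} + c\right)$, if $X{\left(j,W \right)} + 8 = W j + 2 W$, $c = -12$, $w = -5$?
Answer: $- \frac{2436}{17} \approx -143.29$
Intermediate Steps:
$X{\left(j,W \right)} = -8 + 2 W + W j$ ($X{\left(j,W \right)} = -8 + \left(W j + 2 W\right) = -8 + \left(2 W + W j\right) = -8 + 2 W + W j$)
$o{\left(B,A \right)} = \frac{1}{5 + A + B}$ ($o{\left(B,A \right)} = \frac{1}{\left(A + B\right) + 5} = \frac{1}{5 + A + B}$)
$12 \left(o{\left(X{\left(w,-5 \right)},5 \right)} + c\right) = 12 \left(\frac{1}{5 + 5 - -7} - 12\right) = 12 \left(\frac{1}{5 + 5 + 7} - 12\right) = 12 \left(\frac{1}{17} - 12\right) = 12 \left(- \frac{203}{17}\right) = - \frac{2436}{17}$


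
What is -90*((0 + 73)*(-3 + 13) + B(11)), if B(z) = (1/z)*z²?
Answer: -66690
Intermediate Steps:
B(z) = z (B(z) = z²/z = z)
-90*((0 + 73)*(-3 + 13) + B(11)) = -90*((0 + 73)*(-3 + 13) + 11) = -90*(73*10 + 11) = -90*(730 + 11) = -90*741 = -66690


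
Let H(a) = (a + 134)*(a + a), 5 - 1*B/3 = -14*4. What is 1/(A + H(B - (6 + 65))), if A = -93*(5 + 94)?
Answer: 1/45897 ≈ 2.1788e-5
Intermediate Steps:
B = 183 (B = 15 - (-42)*4 = 15 - 3*(-56) = 15 + 168 = 183)
H(a) = 2*a*(134 + a) (H(a) = (134 + a)*(2*a) = 2*a*(134 + a))
A = -9207 (A = -93*99 = -9207)
1/(A + H(B - (6 + 65))) = 1/(-9207 + 2*(183 - (6 + 65))*(134 + (183 - (6 + 65)))) = 1/(-9207 + 2*(183 - 1*71)*(134 + (183 - 1*71))) = 1/(-9207 + 2*(183 - 71)*(134 + (183 - 71))) = 1/(-9207 + 2*112*(134 + 112)) = 1/(-9207 + 2*112*246) = 1/(-9207 + 55104) = 1/45897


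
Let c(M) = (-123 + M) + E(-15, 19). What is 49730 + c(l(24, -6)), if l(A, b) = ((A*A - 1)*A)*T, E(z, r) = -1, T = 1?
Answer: 63406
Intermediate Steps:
l(A, b) = A*(-1 + A²) (l(A, b) = ((A*A - 1)*A)*1 = ((A² - 1)*A)*1 = ((-1 + A²)*A)*1 = (A*(-1 + A²))*1 = A*(-1 + A²))
c(M) = -124 + M (c(M) = (-123 + M) - 1 = -124 + M)
49730 + c(l(24, -6)) = 49730 + (-124 + (24³ - 1*24)) = 49730 + (-124 + (13824 - 24)) = 49730 + (-124 + 13800) = 49730 + 13676 = 63406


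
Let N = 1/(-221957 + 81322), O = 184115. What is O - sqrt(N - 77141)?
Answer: 184115 - 2*I*sqrt(381427593780090)/140635 ≈ 1.8412e+5 - 277.74*I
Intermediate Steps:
N = -1/140635 (N = 1/(-140635) = -1/140635 ≈ -7.1106e-6)
O - sqrt(N - 77141) = 184115 - sqrt(-1/140635 - 77141) = 184115 - sqrt(-10848724536/140635) = 184115 - 2*I*sqrt(381427593780090)/140635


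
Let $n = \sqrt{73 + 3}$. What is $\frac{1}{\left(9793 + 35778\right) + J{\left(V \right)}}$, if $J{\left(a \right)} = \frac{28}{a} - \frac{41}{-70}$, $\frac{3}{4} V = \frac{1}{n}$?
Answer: $\frac{74433590}{3392001983907} - \frac{68600 \sqrt{19}}{3392001983907} \approx 2.1856 \cdot 10^{-5}$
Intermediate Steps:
$n = 2 \sqrt{19}$ ($n = \sqrt{76} = 2 \sqrt{19} \approx 8.7178$)
$V = \frac{2 \sqrt{19}}{57}$ ($V = \frac{4}{3 \cdot 2 \sqrt{19}} = \frac{4 \frac{\sqrt{19}}{38}}{3} = \frac{2 \sqrt{19}}{57} \approx 0.15294$)
$J{\left(a \right)} = \frac{41}{70} + \frac{28}{a}$ ($J{\left(a \right)} = \frac{28}{a} - - \frac{41}{70} = \frac{28}{a} + \frac{41}{70} = \frac{41}{70} + \frac{28}{a}$)
$\frac{1}{\left(9793 + 35778\right) + J{\left(V \right)}} = \frac{1}{\left(9793 + 35778\right) + \left(\frac{41}{70} + \frac{28}{\frac{2}{57} \sqrt{19}}\right)} = \frac{1}{45571 + \left(\frac{41}{70} + 28 \frac{3 \sqrt{19}}{2}\right)} = \frac{1}{45571 + \left(\frac{41}{70} + 42 \sqrt{19}\right)} = \frac{1}{\frac{3190011}{70} + 42 \sqrt{19}}$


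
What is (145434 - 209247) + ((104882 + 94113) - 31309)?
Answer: 103873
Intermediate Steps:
(145434 - 209247) + ((104882 + 94113) - 31309) = -63813 + (198995 - 31309) = -63813 + 167686 = 103873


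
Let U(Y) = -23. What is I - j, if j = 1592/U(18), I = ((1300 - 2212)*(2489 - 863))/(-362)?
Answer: 17341640/4163 ≈ 4165.7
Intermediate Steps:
I = 741456/181 (I = -912*1626*(-1/362) = -1482912*(-1/362) = 741456/181 ≈ 4096.4)
j = -1592/23 (j = 1592/(-23) = 1592*(-1/23) = -1592/23 ≈ -69.217)
I - j = 741456/181 - 1*(-1592/23) = 741456/181 + 1592/23 = 17341640/4163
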